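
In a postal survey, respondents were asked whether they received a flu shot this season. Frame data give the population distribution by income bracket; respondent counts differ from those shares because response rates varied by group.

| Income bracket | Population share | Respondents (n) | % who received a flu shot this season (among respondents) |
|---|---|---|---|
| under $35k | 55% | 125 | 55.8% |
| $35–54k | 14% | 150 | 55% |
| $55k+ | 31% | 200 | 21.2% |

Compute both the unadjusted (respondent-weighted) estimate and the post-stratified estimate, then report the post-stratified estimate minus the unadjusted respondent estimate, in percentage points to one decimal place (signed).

+4.0 percentage points

Unadjusted (pooled respondent) estimate weights by respondent counts:
  (125/475)×55.8 + (150/475)×55 + (200/475)×21.2 = 40.9789%
Post-stratifying to population shares instead:
  0.55×55.8 + 0.14×55 + 0.31×21.2 = 44.962%
Difference = 44.962 − 40.9789 = 3.9831 pp.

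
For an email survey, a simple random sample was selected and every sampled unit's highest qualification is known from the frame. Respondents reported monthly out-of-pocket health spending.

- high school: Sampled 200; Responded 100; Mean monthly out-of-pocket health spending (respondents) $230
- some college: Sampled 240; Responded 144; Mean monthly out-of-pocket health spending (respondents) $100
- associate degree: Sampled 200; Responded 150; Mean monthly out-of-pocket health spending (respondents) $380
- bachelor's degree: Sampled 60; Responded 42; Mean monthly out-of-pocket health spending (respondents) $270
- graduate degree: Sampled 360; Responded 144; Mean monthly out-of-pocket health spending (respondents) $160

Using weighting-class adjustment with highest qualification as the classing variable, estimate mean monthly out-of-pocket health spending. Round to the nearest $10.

Class response rates: high school 100/200 = 50%, some college 144/240 = 60%, associate degree 150/200 = 75%, bachelor's degree 42/60 = 70%, graduate degree 144/360 = 40%.
Inverse-response-rate weighting restores each class to its sampled count, so class totals weight by n_sampled:
  high school: 200 × 230 = 46,000
  some college: 240 × 100 = 24,000
  associate degree: 200 × 380 = 76,000
  bachelor's degree: 60 × 270 = 16,200
  graduate degree: 360 × 160 = 57,600
Adjusted estimate = 219,800 / 1,060 = 207.358 → $210.

$210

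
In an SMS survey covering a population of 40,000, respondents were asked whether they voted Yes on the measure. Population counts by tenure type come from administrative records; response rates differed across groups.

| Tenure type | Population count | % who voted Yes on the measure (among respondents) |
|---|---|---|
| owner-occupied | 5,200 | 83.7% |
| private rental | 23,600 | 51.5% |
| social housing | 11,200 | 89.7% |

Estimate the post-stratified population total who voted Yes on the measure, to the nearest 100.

Each cell contributes its population count × the respondent rate:
  owner-occupied: 5,200 × 83.7% = 4352.4
  private rental: 23,600 × 51.5% = 12,154
  social housing: 11,200 × 89.7% = 10046.4
Estimated total = 26552.8 → 26,600.

26,600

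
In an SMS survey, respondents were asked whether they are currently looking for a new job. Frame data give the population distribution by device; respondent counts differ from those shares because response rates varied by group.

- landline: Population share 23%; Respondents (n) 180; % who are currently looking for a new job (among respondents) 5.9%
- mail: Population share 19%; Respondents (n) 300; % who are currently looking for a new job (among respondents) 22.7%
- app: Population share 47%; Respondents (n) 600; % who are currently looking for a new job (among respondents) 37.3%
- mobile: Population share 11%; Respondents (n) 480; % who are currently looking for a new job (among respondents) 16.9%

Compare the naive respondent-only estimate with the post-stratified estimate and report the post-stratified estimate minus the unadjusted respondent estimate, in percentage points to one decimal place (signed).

+0.5 percentage points

Unadjusted (pooled respondent) estimate weights by respondent counts:
  (180/1560)×5.9 + (300/1560)×22.7 + (600/1560)×37.3 + (480/1560)×16.9 = 24.5923%
Reweighting by population device shares:
  0.23×5.9 + 0.19×22.7 + 0.47×37.3 + 0.11×16.9 = 25.06%
Difference = 25.06 − 24.5923 = 0.4677 pp.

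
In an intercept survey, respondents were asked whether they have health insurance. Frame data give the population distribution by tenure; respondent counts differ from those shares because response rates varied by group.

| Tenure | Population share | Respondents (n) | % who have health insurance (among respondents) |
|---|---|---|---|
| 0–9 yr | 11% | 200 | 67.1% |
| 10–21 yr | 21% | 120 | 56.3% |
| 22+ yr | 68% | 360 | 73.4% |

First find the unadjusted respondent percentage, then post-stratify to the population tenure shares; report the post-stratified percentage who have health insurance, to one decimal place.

69.1%

Naive respondent-only estimate (weights = respondent counts):
  (200/680)×67.1 + (120/680)×56.3 + (360/680)×73.4 = 68.5294%
Post-stratified estimate weights by population shares:
  0.11×67.1 + 0.21×56.3 + 0.68×73.4 = 69.116%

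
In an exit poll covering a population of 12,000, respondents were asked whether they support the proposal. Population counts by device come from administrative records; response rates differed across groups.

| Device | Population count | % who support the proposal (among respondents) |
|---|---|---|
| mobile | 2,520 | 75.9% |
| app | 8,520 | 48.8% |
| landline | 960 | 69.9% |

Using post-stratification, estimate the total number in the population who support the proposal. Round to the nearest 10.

6,740

Estimated count per cell = population count × respondent percentage:
  mobile: 2,520 × 75.9% = 1912.68
  app: 8,520 × 48.8% = 4157.76
  landline: 960 × 69.9% = 671.04
Estimated total = 6741.48 → 6,740.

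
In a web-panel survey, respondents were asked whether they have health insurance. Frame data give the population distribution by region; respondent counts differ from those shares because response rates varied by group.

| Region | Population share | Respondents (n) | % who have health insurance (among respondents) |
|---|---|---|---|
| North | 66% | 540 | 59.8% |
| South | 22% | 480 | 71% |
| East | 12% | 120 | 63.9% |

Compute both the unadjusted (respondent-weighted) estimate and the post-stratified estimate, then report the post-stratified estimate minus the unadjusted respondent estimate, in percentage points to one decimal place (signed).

-2.2 percentage points

Unadjusted (pooled respondent) estimate weights by respondent counts:
  (540/1140)×59.8 + (480/1140)×71 + (120/1140)×63.9 = 64.9474%
Post-stratifying to population shares instead:
  0.66×59.8 + 0.22×71 + 0.12×63.9 = 62.756%
Difference = 62.756 − 64.9474 = -2.1914 pp.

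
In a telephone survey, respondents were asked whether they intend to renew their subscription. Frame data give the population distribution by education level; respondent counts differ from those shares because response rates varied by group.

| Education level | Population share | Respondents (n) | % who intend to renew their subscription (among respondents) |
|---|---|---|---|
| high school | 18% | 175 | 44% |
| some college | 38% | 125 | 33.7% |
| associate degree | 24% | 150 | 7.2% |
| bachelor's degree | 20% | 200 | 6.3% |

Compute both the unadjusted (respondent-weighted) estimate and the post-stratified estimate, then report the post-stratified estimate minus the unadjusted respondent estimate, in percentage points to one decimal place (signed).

Unadjusted (pooled respondent) estimate weights by respondent counts:
  (175/650)×44 + (125/650)×33.7 + (150/650)×7.2 + (200/650)×6.3 = 21.9269%
Post-stratifying to population shares instead:
  0.18×44 + 0.38×33.7 + 0.24×7.2 + 0.2×6.3 = 23.714%
Difference = 23.714 − 21.9269 = 1.7871 pp.

+1.8 percentage points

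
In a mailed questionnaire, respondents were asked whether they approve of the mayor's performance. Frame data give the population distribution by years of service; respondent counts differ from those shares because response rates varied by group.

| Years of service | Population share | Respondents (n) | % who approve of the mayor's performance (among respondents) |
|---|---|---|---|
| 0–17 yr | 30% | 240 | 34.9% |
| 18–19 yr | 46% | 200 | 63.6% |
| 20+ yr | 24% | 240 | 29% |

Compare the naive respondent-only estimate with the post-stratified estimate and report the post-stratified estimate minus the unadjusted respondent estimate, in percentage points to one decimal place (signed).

+5.4 percentage points

Unadjusted (pooled respondent) estimate weights by respondent counts:
  (240/680)×34.9 + (200/680)×63.6 + (240/680)×29 = 41.2588%
Post-stratifying to population shares instead:
  0.3×34.9 + 0.46×63.6 + 0.24×29 = 46.686%
Difference = 46.686 − 41.2588 = 5.4272 pp.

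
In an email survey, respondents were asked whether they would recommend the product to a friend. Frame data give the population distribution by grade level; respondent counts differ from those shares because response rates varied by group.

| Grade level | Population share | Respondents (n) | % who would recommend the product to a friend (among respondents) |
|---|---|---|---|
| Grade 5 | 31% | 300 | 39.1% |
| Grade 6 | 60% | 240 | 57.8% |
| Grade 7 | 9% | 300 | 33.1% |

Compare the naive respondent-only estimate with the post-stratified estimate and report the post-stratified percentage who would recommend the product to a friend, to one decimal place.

Naive respondent-only estimate (weights = respondent counts):
  (300/840)×39.1 + (240/840)×57.8 + (300/840)×33.1 = 42.3%
Post-stratified estimate weights by population shares:
  0.31×39.1 + 0.6×57.8 + 0.09×33.1 = 49.78%

49.8%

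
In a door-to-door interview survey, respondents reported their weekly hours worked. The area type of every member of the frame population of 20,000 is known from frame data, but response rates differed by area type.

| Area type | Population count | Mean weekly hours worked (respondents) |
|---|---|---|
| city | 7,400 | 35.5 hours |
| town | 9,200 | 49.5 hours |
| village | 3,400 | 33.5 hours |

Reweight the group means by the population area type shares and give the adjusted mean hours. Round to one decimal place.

Reweight to the known area type distribution:
  city: (7,400/20,000) × 35.5 = 13.135
  town: (9,200/20,000) × 49.5 = 22.77
  village: (3,400/20,000) × 33.5 = 5.695
Post-stratified estimate = 41.6 → 41.6.

41.6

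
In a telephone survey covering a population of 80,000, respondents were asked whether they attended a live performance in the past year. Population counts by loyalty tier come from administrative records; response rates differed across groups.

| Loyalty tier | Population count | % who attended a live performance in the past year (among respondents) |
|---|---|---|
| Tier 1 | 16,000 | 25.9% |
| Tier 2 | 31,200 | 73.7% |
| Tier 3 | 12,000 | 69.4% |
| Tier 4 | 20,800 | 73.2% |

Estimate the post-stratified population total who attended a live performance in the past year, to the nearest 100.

Each cell contributes its population count × the respondent rate:
  Tier 1: 16,000 × 25.9% = 4144
  Tier 2: 31,200 × 73.7% = 22994.4
  Tier 3: 12,000 × 69.4% = 8328
  Tier 4: 20,800 × 73.2% = 15225.6
Estimated total = 50,692 → 50,700.

50,700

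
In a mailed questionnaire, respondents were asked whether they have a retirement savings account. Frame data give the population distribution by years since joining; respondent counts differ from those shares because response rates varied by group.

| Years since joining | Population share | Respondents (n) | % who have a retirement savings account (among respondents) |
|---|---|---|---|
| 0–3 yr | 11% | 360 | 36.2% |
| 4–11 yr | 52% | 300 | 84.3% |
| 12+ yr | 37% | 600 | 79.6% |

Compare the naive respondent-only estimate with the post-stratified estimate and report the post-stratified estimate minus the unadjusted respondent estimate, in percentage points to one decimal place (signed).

Without adjustment, the pooled respondent share is:
  (360/1260)×36.2 + (300/1260)×84.3 + (600/1260)×79.6 = 68.319%
Post-stratifying to population shares instead:
  0.11×36.2 + 0.52×84.3 + 0.37×79.6 = 77.27%
Difference = 77.27 − 68.319 = 8.951 pp.

+9.0 percentage points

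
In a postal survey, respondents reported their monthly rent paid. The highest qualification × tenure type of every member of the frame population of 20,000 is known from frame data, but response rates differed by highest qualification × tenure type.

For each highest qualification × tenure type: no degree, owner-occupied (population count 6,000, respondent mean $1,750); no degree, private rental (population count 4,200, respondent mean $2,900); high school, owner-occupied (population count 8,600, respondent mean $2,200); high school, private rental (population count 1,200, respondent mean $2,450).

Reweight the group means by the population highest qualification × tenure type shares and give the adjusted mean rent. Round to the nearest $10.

Post-stratification weights by population share, not respondent share:
  no degree, owner-occupied: (6,000/20,000) × 1750 = 525
  no degree, private rental: (4,200/20,000) × 2900 = 609
  high school, owner-occupied: (8,600/20,000) × 2200 = 946
  high school, private rental: (1,200/20,000) × 2450 = 147
Post-stratified estimate = 2227 → $2,230.

$2,230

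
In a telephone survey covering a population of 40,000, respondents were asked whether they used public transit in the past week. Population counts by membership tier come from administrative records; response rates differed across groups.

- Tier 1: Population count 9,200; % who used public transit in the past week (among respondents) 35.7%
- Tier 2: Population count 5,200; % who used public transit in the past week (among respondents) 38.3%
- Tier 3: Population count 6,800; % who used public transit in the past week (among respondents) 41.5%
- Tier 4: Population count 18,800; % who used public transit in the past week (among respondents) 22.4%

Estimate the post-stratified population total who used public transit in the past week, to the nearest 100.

Each cell contributes its population count × the respondent rate:
  Tier 1: 9,200 × 35.7% = 3284.4
  Tier 2: 5,200 × 38.3% = 1991.6
  Tier 3: 6,800 × 41.5% = 2822
  Tier 4: 18,800 × 22.4% = 4211.2
Estimated total = 12309.2 → 12,300.

12,300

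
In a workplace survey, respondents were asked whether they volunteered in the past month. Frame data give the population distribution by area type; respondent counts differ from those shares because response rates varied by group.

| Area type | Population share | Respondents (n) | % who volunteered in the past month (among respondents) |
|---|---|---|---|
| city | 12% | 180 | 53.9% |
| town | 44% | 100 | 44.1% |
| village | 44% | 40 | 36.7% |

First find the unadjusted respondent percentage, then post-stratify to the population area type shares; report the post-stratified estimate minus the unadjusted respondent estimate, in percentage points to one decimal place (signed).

-6.7 percentage points

Unadjusted (pooled respondent) estimate weights by respondent counts:
  (180/320)×53.9 + (100/320)×44.1 + (40/320)×36.7 = 48.6875%
Post-stratifying to population shares instead:
  0.12×53.9 + 0.44×44.1 + 0.44×36.7 = 42.02%
Difference = 42.02 − 48.6875 = -6.6675 pp.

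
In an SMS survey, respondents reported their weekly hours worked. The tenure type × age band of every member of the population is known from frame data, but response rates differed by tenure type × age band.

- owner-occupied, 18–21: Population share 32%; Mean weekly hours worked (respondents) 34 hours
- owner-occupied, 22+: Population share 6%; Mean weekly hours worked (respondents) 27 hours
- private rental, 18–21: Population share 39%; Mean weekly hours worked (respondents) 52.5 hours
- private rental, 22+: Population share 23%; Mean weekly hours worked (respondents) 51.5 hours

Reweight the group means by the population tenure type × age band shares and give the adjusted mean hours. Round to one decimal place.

44.8

Reweight to the known tenure type × age band distribution:
  owner-occupied, 18–21: 0.32 × 34 = 10.88
  owner-occupied, 22+: 0.06 × 27 = 1.62
  private rental, 18–21: 0.39 × 52.5 = 20.475
  private rental, 22+: 0.23 × 51.5 = 11.845
Post-stratified estimate = 44.82 → 44.8.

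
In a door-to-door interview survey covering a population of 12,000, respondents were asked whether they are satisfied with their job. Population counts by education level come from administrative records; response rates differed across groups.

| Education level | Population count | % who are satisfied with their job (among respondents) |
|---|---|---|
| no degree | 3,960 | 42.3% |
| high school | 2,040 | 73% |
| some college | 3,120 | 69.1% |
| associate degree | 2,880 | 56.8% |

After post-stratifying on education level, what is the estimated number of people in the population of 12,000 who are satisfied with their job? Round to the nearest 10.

Apply each group's respondent rate to its population count:
  no degree: 3,960 × 42.3% = 1675.08
  high school: 2,040 × 73% = 1489.2
  some college: 3,120 × 69.1% = 2155.92
  associate degree: 2,880 × 56.8% = 1635.84
Estimated total = 6956.04 → 6,960.

6,960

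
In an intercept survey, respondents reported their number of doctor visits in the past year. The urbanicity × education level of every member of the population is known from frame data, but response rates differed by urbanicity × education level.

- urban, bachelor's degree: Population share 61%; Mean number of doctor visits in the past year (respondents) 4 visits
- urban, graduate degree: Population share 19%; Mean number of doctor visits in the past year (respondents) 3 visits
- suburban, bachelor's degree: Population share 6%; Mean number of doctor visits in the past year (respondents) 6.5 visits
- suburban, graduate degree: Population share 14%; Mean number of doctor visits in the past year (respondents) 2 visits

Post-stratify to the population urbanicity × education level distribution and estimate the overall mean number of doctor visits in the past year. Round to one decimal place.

3.7

Weight each group's respondent value by its population share:
  urban, bachelor's degree: 0.61 × 4 = 2.44
  urban, graduate degree: 0.19 × 3 = 0.57
  suburban, bachelor's degree: 0.06 × 6.5 = 0.39
  suburban, graduate degree: 0.14 × 2 = 0.28
Post-stratified estimate = 3.68 → 3.7.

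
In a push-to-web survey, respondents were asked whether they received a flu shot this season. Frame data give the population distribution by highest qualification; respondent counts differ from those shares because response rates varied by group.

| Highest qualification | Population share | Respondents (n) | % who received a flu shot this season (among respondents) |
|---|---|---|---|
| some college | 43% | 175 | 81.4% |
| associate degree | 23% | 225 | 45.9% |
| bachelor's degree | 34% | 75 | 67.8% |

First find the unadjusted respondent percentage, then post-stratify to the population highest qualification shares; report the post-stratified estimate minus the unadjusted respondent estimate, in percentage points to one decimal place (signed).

Naive respondent-only estimate (weights = respondent counts):
  (175/475)×81.4 + (225/475)×45.9 + (75/475)×67.8 = 62.4368%
Post-stratified estimate weights by population shares:
  0.43×81.4 + 0.23×45.9 + 0.34×67.8 = 68.611%
Difference = 68.611 − 62.4368 = 6.1742 pp.

+6.2 percentage points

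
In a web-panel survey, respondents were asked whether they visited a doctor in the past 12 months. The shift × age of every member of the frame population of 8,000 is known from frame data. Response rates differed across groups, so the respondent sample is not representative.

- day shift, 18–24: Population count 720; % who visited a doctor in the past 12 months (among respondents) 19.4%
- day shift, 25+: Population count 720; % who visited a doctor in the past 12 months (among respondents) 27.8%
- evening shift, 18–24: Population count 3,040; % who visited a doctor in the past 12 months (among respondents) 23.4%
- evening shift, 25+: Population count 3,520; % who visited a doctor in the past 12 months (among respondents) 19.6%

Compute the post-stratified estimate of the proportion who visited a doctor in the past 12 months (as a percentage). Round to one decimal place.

21.8%

Weight each group's respondent value by its population share:
  day shift, 18–24: (720/8,000) × 19.4 = 1.746
  day shift, 25+: (720/8,000) × 27.8 = 2.502
  evening shift, 18–24: (3,040/8,000) × 23.4 = 8.892
  evening shift, 25+: (3,520/8,000) × 19.6 = 8.624
Post-stratified estimate = 21.764 → 21.8%.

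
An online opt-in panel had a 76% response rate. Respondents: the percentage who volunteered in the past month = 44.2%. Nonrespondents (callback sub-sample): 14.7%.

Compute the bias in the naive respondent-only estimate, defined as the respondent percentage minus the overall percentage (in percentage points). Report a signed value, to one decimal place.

+7.1 percentage points

Nonresponse fraction = 1 − 0.76 = 0.24.
Bias = (nonresponse fraction) × (respondent percentage − nonrespondent percentage)
     = 0.24 × (44.2 − 14.7) = 0.24 × 29.5 = 7.08.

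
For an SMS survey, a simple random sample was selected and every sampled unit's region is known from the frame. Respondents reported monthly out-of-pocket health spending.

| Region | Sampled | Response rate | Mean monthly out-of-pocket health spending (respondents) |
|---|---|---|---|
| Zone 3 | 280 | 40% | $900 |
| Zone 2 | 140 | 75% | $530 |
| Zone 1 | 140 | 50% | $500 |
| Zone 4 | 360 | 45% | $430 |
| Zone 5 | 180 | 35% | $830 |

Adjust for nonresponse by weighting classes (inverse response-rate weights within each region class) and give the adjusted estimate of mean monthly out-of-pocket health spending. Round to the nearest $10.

$640

Weighting each respondent by the inverse class response rate inflates each class back to its sampled size, so the class weight is n_sampled:
  Zone 3: 280 × 900 = 252,000
  Zone 2: 140 × 530 = 74,200
  Zone 1: 140 × 500 = 70,000
  Zone 4: 360 × 430 = 154,800
  Zone 5: 180 × 830 = 149,400
Adjusted estimate = 700,400 / 1,100 = 636.727 → $640.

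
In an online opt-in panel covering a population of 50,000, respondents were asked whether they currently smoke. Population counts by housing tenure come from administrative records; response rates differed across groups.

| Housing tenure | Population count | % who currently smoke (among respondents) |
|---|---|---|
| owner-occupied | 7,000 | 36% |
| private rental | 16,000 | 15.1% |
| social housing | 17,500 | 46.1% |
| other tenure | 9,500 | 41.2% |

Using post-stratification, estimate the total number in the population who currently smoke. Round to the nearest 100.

16,900

Apply each group's respondent rate to its population count:
  owner-occupied: 7,000 × 36% = 2520
  private rental: 16,000 × 15.1% = 2416
  social housing: 17,500 × 46.1% = 8067.5
  other tenure: 9,500 × 41.2% = 3914
Estimated total = 16917.5 → 16,900.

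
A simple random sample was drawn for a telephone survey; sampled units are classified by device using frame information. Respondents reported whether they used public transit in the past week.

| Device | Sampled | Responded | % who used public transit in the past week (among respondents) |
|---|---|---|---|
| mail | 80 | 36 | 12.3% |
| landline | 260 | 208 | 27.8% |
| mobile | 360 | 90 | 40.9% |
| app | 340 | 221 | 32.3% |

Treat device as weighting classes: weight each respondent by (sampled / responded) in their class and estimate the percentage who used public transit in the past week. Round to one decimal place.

Class response rates: mail 36/80 = 45%, landline 208/260 = 80%, mobile 90/360 = 25%, app 221/340 = 65%.
Inverse-response-rate weighting restores each class to its sampled count, so class totals weight by n_sampled:
  mail: 80 × 12.3 = 984
  landline: 260 × 27.8 = 7228
  mobile: 360 × 40.9 = 14,724
  app: 340 × 32.3 = 10982
Adjusted estimate = 33,918 / 1,040 = 32.6135 → 32.6%.

32.6%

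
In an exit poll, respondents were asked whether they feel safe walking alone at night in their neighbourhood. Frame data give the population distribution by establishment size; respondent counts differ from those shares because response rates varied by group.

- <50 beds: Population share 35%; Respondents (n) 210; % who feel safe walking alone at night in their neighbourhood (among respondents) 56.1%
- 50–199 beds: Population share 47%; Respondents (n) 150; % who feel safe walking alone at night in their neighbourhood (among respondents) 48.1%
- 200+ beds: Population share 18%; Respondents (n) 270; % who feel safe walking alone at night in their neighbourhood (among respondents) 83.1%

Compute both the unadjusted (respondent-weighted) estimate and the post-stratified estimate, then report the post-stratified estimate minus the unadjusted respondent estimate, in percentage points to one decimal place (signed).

-8.6 percentage points

Without adjustment, the pooled respondent share is:
  (210/630)×56.1 + (150/630)×48.1 + (270/630)×83.1 = 65.7667%
Reweighting by population establishment size shares:
  0.35×56.1 + 0.47×48.1 + 0.18×83.1 = 57.2%
Difference = 57.2 − 65.7667 = -8.5667 pp.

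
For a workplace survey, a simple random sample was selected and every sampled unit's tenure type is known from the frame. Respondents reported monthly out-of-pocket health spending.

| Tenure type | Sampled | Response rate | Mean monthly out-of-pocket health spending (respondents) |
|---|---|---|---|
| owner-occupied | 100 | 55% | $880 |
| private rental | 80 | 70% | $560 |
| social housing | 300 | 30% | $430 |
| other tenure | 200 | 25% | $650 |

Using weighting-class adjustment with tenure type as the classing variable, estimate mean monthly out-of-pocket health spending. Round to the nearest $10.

Weighting each respondent by the inverse class response rate inflates each class back to its sampled size, so the class weight is n_sampled:
  owner-occupied: 100 × 880 = 88,000
  private rental: 80 × 560 = 44,800
  social housing: 300 × 430 = 129,000
  other tenure: 200 × 650 = 130,000
Adjusted estimate = 391,800 / 680 = 576.176 → $580.

$580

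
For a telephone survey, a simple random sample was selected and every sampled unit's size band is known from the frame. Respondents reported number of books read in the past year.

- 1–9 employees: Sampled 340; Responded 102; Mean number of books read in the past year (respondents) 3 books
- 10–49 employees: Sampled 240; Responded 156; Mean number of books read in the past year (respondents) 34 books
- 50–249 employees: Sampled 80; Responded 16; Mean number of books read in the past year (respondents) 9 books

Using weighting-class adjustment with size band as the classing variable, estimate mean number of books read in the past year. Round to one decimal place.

15.0

Class response rates: 1–9 employees 102/340 = 30%, 10–49 employees 156/240 = 65%, 50–249 employees 16/80 = 20%.
Each respondent's weight = sampled/responded in their class; summing within a class gives n_sampled, so:
  1–9 employees: 340 × 3 = 1020
  10–49 employees: 240 × 34 = 8160
  50–249 employees: 80 × 9 = 720
Adjusted estimate = 9900 / 660 = 15 → 15.0.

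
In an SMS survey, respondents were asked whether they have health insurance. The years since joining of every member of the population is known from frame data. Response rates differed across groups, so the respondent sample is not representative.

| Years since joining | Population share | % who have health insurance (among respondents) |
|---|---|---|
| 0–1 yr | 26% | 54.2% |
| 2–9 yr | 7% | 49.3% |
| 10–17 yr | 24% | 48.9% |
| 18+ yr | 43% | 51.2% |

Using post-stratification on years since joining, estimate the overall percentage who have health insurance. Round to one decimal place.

Post-stratification weights by population share, not respondent share:
  0–1 yr: 0.26 × 54.2 = 14.092
  2–9 yr: 0.07 × 49.3 = 3.451
  10–17 yr: 0.24 × 48.9 = 11.736
  18+ yr: 0.43 × 51.2 = 22.016
Post-stratified estimate = 51.295 → 51.3%.

51.3%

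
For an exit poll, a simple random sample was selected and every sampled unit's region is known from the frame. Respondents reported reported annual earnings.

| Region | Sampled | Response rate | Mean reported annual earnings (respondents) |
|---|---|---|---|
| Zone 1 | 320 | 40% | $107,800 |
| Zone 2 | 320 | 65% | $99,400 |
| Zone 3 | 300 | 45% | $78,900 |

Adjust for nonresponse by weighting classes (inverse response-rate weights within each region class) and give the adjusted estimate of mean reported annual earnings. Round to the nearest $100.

With weight = n_sampled/n_responded per class, the weighted class total is n_sampled:
  Zone 1: 320 × 107,800 = 34,496,000
  Zone 2: 320 × 99,400 = 31,808,000
  Zone 3: 300 × 78,900 = 23,670,000
Adjusted estimate = 89,974,000 / 940 = 95717 → $95,700.

$95,700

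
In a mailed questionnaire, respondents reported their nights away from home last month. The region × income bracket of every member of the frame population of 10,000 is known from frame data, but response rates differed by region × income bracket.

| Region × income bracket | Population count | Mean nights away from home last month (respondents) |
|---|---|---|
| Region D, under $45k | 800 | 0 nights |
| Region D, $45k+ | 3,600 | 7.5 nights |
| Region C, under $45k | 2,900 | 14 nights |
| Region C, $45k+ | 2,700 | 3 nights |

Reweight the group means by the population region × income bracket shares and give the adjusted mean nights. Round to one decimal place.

7.6

Post-stratification weights by population share, not respondent share:
  Region D, under $45k: (800/10,000) × 0 = 0
  Region D, $45k+: (3,600/10,000) × 7.5 = 2.7
  Region C, under $45k: (2,900/10,000) × 14 = 4.06
  Region C, $45k+: (2,700/10,000) × 3 = 0.81
Post-stratified estimate = 7.57 → 7.6.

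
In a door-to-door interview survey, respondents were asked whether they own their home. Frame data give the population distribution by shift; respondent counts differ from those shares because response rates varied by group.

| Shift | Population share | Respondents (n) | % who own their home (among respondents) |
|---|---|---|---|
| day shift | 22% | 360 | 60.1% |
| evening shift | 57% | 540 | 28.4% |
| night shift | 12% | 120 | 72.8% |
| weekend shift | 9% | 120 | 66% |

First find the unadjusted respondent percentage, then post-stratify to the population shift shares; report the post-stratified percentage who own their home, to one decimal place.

Unadjusted (pooled respondent) estimate weights by respondent counts:
  (360/1140)×60.1 + (540/1140)×28.4 + (120/1140)×72.8 + (120/1140)×66 = 47.0421%
Post-stratified estimate weights by population shares:
  0.22×60.1 + 0.57×28.4 + 0.12×72.8 + 0.09×66 = 44.086%

44.1%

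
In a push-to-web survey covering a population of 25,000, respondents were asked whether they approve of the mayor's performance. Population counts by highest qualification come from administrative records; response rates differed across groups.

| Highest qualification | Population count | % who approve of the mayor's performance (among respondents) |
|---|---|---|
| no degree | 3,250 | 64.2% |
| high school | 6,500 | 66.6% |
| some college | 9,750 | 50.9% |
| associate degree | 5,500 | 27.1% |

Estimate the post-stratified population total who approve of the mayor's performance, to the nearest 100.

Each cell contributes its population count × the respondent rate:
  no degree: 3,250 × 64.2% = 2086.5
  high school: 6,500 × 66.6% = 4329
  some college: 9,750 × 50.9% = 4962.75
  associate degree: 5,500 × 27.1% = 1490.5
Estimated total = 12868.8 → 12,900.

12,900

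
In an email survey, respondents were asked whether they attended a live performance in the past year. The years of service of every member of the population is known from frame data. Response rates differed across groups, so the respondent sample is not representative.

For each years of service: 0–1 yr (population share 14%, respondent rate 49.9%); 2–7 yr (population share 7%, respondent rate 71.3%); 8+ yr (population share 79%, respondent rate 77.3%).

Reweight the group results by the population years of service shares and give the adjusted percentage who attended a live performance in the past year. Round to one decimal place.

73.0%

Each cell contributes population-share × respondent value:
  0–1 yr: 0.14 × 49.9 = 6.986
  2–7 yr: 0.07 × 71.3 = 4.991
  8+ yr: 0.79 × 77.3 = 61.067
Post-stratified estimate = 73.044 → 73.0%.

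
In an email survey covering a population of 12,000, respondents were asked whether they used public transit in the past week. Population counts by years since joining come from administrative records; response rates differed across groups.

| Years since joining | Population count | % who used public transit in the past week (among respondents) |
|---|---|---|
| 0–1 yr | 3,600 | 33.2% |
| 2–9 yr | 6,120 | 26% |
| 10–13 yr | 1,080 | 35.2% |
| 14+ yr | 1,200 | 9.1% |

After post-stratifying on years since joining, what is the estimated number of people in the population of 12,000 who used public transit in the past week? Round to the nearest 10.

3,280

Apply each group's respondent rate to its population count:
  0–1 yr: 3,600 × 33.2% = 1195.2
  2–9 yr: 6,120 × 26% = 1591.2
  10–13 yr: 1,080 × 35.2% = 380.16
  14+ yr: 1,200 × 9.1% = 109.2
Estimated total = 3275.76 → 3,280.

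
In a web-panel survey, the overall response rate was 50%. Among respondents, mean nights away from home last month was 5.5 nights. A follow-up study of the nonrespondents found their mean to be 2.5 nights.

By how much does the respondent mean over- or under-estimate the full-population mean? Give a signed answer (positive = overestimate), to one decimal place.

+1.5

Nonresponse fraction = 1 − 0.5 = 0.5.
Bias = (nonresponse fraction) × (respondent mean − nonrespondent mean)
     = 0.5 × (5.5 − 2.5) = 0.5 × 3 = 1.5.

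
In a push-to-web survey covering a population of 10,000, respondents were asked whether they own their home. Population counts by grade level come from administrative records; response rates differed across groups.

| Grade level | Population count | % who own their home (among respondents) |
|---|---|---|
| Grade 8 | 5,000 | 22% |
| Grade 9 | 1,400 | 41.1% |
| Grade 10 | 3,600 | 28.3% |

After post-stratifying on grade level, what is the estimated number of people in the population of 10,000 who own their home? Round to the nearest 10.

2,690

Apply each group's respondent rate to its population count:
  Grade 8: 5,000 × 22% = 1100
  Grade 9: 1,400 × 41.1% = 575.4
  Grade 10: 3,600 × 28.3% = 1018.8
Estimated total = 2694.2 → 2,690.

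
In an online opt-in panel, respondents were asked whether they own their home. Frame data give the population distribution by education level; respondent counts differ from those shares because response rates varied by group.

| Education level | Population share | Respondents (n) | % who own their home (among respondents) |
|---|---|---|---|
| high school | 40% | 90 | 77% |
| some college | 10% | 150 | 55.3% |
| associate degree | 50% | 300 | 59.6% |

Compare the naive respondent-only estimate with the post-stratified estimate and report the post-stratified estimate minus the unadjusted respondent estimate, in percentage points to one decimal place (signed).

Unadjusted (pooled respondent) estimate weights by respondent counts:
  (90/540)×77 + (150/540)×55.3 + (300/540)×59.6 = 61.3056%
Post-stratifying to population shares instead:
  0.4×77 + 0.1×55.3 + 0.5×59.6 = 66.13%
Difference = 66.13 − 61.3056 = 4.8244 pp.

+4.8 percentage points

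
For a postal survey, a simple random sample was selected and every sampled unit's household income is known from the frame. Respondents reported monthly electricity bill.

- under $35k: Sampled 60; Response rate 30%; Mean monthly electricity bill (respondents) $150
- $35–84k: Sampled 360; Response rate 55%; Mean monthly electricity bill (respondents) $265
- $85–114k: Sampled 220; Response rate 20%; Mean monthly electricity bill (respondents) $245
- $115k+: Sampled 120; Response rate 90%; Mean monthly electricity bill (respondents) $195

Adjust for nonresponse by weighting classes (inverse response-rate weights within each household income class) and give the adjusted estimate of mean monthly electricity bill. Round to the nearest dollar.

$239

Each respondent's weight = sampled/responded in their class; summing within a class gives n_sampled, so:
  under $35k: 60 × 150 = 9000
  $35–84k: 360 × 265 = 95,400
  $85–114k: 220 × 245 = 53,900
  $115k+: 120 × 195 = 23,400
Adjusted estimate = 181,700 / 760 = 239.079 → $239.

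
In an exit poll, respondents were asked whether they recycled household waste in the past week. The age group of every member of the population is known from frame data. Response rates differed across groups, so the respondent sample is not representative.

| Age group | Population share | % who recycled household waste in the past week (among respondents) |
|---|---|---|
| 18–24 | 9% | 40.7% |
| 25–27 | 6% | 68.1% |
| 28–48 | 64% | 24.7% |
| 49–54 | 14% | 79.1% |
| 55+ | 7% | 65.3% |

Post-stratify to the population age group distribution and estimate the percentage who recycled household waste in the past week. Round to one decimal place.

Post-stratification weights by population share, not respondent share:
  18–24: 0.09 × 40.7 = 3.663
  25–27: 0.06 × 68.1 = 4.086
  28–48: 0.64 × 24.7 = 15.808
  49–54: 0.14 × 79.1 = 11.074
  55+: 0.07 × 65.3 = 4.571
Post-stratified estimate = 39.202 → 39.2%.

39.2%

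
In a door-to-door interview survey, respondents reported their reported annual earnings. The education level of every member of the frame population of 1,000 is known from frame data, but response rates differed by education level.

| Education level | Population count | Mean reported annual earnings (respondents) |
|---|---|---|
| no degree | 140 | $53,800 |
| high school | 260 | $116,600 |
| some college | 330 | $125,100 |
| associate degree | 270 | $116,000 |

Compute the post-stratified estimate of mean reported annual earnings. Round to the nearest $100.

Post-stratification weights by population share, not respondent share:
  no degree: (140/1,000) × 53,800 = 7532
  high school: (260/1,000) × 116,600 = 30,316
  some college: (330/1,000) × 125,100 = 41,283
  associate degree: (270/1,000) × 116,000 = 31,320
Post-stratified estimate = 110,451 → $110,500.

$110,500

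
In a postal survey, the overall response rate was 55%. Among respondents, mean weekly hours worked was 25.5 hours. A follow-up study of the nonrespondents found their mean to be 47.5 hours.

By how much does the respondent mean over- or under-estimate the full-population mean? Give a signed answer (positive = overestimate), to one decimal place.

-9.9

Nonresponse fraction = 1 − 0.55 = 0.45.
Bias = (nonresponse fraction) × (respondent mean − nonrespondent mean)
     = 0.45 × (25.5 − 47.5) = 0.45 × -22 = -9.9.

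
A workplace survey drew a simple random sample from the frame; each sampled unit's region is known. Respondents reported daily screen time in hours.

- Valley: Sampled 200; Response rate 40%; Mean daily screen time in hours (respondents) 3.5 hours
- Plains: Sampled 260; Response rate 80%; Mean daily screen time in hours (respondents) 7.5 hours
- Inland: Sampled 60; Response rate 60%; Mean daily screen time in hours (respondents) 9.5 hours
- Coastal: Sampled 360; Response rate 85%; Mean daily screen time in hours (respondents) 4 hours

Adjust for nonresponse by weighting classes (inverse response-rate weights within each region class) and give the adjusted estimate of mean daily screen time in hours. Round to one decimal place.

5.3

With weight = n_sampled/n_responded per class, the weighted class total is n_sampled:
  Valley: 200 × 3.5 = 700
  Plains: 260 × 7.5 = 1950
  Inland: 60 × 9.5 = 570
  Coastal: 360 × 4 = 1440
Adjusted estimate = 4660 / 880 = 5.29545 → 5.3.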